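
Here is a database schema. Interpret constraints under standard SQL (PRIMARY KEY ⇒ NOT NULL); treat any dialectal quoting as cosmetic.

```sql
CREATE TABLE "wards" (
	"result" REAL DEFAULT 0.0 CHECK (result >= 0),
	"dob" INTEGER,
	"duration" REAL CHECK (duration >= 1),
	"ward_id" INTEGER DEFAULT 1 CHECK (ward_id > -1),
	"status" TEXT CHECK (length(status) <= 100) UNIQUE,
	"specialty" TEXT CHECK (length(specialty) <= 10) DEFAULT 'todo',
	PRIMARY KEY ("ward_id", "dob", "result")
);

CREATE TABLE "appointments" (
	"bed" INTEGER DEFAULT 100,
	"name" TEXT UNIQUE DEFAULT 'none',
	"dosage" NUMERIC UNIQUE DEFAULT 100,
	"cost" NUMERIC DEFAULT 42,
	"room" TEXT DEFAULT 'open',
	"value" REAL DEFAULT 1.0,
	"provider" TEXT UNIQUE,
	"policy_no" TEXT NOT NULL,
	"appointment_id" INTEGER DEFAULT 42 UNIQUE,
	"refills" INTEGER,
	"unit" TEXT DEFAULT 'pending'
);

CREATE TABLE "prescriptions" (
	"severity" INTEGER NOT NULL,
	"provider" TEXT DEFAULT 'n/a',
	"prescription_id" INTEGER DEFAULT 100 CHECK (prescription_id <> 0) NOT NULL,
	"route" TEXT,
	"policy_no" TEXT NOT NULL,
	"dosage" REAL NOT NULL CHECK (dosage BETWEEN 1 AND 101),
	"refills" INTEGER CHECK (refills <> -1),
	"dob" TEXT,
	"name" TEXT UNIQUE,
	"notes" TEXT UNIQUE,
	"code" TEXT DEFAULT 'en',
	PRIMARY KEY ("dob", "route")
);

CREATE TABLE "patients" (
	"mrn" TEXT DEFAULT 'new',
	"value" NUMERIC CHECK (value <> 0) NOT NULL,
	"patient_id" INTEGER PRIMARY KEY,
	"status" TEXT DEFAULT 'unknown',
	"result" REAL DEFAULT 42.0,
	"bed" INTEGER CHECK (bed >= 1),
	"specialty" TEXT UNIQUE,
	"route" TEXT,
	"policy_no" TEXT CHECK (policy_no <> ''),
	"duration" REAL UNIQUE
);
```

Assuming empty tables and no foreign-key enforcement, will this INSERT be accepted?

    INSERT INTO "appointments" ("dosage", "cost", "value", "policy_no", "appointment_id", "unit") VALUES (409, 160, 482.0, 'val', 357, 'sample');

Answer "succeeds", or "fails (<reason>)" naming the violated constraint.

NOT NULL columns: policy_no is supplied.
No constraint is violated.

succeeds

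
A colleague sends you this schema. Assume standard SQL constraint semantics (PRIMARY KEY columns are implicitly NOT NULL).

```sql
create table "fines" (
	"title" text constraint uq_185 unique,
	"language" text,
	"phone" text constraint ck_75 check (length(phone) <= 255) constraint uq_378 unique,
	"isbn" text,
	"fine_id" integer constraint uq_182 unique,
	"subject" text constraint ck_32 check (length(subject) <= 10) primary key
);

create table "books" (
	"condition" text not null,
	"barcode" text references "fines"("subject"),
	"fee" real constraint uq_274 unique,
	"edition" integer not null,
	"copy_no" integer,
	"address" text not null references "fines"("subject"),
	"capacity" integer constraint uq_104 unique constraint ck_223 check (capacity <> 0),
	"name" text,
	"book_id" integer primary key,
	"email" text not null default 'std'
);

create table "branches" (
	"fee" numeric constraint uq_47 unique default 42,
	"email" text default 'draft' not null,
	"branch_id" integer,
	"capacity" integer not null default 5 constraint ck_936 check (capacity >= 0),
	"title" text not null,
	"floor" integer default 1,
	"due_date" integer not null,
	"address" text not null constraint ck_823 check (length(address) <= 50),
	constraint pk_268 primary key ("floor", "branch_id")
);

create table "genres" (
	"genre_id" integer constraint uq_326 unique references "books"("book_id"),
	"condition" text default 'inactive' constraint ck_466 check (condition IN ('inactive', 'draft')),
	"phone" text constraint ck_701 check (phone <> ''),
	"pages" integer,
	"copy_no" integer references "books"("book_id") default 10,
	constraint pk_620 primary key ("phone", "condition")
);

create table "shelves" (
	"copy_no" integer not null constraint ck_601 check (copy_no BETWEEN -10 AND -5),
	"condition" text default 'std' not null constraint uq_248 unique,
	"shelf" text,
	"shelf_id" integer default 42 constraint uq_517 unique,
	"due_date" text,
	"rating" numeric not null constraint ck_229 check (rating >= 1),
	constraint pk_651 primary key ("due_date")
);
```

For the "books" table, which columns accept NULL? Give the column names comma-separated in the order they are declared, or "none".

barcode, fee, copy_no, capacity, name

- condition: declared NOT NULL → not nullable.
- barcode: a foreign key column may be NULL unless separately constrained → nullable.
- fee: UNIQUE does not imply NOT NULL → nullable.
- edition: declared NOT NULL → not nullable.
- copy_no: no NOT NULL constraint applies → nullable.
- address: declared NOT NULL → not nullable.
- capacity: CHECK does not forbid NULL (a CHECK constraint passes when its expression is NULL) → nullable.
- name: no NOT NULL constraint applies → nullable.
- book_id: part of the PRIMARY KEY, which implies NOT NULL → not nullable.
- email: declared NOT NULL → not nullable.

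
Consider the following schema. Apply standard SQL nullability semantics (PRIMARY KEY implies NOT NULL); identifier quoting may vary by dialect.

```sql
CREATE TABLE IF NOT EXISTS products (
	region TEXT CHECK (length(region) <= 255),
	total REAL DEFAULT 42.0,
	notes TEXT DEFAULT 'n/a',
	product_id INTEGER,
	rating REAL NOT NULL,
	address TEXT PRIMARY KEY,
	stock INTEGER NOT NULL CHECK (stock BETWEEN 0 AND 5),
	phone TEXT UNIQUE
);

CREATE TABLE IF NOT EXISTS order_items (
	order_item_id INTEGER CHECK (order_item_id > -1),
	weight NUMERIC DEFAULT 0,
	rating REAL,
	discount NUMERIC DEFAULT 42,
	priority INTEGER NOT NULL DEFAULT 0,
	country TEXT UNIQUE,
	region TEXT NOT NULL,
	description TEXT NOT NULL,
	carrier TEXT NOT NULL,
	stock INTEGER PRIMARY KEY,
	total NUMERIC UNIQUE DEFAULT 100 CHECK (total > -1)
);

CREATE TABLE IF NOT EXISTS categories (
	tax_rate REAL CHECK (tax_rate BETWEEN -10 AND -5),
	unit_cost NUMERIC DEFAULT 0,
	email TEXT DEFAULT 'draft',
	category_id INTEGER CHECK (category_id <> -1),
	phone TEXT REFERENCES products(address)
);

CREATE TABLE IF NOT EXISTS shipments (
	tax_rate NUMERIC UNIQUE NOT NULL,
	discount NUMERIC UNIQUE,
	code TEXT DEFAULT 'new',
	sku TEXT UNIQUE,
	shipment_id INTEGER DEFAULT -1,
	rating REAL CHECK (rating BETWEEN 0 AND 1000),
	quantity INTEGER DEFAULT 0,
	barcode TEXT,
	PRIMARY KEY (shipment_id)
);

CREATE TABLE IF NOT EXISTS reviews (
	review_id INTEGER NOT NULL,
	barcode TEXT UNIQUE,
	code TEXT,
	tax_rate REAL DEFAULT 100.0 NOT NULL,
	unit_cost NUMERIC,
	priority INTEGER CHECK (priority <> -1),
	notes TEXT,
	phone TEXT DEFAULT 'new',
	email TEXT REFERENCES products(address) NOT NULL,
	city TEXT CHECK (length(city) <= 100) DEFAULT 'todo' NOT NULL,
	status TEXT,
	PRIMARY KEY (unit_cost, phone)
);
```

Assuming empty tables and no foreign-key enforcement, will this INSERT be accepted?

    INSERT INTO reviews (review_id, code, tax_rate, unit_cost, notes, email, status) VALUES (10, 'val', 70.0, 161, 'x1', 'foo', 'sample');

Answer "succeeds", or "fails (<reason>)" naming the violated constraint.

succeeds

NOT NULL columns: city defaults to 'todo'; email is supplied; phone defaults to 'new'; review_id is supplied; tax_rate is supplied; unit_cost is supplied.
No constraint is violated.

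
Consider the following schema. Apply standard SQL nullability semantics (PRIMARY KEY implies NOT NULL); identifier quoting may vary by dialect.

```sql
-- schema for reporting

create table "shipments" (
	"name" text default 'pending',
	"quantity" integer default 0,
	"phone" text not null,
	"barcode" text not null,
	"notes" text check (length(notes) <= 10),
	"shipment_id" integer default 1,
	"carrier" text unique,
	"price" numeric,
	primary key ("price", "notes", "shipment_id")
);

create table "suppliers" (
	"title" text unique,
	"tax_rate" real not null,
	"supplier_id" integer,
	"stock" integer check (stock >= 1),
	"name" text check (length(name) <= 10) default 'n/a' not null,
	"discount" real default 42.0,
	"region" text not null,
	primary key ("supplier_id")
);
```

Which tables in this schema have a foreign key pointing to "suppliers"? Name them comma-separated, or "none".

No REFERENCES clause anywhere in the schema names suppliers.

none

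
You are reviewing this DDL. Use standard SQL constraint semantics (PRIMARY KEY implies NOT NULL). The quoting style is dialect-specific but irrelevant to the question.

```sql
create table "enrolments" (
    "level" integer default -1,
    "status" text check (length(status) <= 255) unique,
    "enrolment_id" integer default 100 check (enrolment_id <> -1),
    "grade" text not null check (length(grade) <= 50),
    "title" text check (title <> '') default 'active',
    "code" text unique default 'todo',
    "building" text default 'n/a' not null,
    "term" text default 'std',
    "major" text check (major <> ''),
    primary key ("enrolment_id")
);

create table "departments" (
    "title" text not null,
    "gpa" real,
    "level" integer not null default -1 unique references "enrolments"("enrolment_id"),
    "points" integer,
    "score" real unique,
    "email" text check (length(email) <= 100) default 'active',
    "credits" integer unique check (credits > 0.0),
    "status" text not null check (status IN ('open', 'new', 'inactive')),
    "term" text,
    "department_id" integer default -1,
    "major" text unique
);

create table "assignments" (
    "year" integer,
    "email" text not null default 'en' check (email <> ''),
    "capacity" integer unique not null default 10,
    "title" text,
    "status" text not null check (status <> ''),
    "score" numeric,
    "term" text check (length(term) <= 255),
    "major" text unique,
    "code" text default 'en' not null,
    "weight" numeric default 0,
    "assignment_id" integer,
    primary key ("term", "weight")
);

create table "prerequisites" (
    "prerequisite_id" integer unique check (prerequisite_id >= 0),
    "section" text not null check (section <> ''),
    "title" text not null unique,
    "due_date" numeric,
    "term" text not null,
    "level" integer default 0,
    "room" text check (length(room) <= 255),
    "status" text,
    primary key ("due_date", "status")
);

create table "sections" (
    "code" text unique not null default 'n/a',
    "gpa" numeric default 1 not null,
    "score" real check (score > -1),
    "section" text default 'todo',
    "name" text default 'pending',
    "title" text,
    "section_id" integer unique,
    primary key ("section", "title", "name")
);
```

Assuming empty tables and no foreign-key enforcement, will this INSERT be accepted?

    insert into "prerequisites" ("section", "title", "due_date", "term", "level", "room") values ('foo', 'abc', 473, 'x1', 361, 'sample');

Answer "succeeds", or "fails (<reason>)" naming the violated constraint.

status is omitted from the column list and has no DEFAULT, so it would receive NULL.
But status is part of the PRIMARY KEY (implied NOT NULL).

fails (NOT NULL on status)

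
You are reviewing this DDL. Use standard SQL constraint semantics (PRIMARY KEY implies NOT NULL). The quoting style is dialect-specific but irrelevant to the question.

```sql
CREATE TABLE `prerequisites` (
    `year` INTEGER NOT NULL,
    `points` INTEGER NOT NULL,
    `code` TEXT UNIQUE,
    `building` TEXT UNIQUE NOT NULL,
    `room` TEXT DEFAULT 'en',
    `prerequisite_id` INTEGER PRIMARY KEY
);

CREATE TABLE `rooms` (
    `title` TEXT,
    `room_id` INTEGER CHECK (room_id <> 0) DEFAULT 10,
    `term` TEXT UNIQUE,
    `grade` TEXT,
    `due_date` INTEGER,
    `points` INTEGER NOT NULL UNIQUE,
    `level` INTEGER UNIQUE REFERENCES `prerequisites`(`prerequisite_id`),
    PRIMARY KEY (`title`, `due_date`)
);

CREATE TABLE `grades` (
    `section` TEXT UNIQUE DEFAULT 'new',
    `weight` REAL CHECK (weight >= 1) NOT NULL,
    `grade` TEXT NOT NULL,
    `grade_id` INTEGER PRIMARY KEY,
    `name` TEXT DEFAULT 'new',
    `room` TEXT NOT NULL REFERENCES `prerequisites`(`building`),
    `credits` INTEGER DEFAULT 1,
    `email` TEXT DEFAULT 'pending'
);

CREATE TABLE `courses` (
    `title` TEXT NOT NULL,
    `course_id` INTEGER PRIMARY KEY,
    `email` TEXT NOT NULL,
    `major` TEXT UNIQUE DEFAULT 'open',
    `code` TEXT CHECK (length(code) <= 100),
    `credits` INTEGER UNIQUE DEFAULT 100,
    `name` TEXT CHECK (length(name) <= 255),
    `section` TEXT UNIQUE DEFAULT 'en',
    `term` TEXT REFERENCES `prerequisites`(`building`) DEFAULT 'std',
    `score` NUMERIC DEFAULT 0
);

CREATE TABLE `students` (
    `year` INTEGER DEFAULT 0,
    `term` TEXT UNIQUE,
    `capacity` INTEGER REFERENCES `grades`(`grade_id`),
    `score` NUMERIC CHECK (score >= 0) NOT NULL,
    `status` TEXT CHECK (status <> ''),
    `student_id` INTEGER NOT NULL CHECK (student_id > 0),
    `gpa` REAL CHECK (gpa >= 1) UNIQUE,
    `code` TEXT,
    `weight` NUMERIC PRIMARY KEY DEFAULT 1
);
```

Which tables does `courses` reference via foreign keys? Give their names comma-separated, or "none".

prerequisites

- term REFERENCES prerequisites(building).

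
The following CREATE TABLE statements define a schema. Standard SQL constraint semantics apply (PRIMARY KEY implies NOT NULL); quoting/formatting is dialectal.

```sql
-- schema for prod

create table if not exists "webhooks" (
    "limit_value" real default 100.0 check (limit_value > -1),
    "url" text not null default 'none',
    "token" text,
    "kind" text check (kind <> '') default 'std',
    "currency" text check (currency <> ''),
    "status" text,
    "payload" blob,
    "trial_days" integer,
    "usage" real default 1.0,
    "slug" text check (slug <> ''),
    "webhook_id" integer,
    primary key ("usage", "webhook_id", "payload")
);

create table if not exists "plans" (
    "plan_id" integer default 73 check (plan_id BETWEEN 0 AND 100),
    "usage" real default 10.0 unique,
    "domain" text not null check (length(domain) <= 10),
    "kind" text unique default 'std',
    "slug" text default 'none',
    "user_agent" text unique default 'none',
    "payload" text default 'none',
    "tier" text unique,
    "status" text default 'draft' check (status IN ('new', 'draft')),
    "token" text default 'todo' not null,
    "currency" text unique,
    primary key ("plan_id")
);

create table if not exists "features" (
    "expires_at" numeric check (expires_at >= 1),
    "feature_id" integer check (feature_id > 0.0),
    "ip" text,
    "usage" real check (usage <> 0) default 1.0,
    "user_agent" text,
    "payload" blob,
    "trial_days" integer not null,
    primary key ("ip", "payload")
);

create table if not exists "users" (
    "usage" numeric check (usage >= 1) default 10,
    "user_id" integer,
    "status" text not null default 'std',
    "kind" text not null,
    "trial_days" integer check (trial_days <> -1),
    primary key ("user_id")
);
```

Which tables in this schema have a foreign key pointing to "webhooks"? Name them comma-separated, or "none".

none

No REFERENCES clause anywhere in the schema names webhooks.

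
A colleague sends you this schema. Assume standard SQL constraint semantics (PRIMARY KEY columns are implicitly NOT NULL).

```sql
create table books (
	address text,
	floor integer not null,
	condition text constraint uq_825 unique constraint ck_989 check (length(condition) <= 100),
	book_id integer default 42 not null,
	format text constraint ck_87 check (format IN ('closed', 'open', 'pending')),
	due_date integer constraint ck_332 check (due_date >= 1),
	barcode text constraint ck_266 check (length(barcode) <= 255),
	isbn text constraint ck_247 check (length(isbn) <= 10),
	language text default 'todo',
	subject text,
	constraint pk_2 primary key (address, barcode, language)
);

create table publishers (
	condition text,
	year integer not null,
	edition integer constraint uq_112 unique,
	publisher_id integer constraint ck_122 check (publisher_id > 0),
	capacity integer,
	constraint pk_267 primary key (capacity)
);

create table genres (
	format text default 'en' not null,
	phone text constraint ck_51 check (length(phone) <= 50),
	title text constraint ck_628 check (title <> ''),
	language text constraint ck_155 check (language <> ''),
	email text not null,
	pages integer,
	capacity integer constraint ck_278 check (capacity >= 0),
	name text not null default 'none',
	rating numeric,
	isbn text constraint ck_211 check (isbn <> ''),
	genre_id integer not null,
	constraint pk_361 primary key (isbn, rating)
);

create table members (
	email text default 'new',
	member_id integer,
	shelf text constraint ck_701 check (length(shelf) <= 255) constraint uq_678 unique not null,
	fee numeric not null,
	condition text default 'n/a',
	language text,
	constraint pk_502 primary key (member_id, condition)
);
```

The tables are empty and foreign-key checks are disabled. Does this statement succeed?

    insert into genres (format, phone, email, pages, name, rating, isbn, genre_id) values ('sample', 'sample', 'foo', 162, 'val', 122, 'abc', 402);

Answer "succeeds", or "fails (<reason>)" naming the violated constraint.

succeeds

NOT NULL columns: email is supplied; format is supplied; genre_id is supplied; isbn is supplied; name is supplied; rating is supplied.
CHECK constraints: 'sample' satisfies (length(phone) <= 50); 'abc' satisfies (isbn <> '').
No constraint is violated.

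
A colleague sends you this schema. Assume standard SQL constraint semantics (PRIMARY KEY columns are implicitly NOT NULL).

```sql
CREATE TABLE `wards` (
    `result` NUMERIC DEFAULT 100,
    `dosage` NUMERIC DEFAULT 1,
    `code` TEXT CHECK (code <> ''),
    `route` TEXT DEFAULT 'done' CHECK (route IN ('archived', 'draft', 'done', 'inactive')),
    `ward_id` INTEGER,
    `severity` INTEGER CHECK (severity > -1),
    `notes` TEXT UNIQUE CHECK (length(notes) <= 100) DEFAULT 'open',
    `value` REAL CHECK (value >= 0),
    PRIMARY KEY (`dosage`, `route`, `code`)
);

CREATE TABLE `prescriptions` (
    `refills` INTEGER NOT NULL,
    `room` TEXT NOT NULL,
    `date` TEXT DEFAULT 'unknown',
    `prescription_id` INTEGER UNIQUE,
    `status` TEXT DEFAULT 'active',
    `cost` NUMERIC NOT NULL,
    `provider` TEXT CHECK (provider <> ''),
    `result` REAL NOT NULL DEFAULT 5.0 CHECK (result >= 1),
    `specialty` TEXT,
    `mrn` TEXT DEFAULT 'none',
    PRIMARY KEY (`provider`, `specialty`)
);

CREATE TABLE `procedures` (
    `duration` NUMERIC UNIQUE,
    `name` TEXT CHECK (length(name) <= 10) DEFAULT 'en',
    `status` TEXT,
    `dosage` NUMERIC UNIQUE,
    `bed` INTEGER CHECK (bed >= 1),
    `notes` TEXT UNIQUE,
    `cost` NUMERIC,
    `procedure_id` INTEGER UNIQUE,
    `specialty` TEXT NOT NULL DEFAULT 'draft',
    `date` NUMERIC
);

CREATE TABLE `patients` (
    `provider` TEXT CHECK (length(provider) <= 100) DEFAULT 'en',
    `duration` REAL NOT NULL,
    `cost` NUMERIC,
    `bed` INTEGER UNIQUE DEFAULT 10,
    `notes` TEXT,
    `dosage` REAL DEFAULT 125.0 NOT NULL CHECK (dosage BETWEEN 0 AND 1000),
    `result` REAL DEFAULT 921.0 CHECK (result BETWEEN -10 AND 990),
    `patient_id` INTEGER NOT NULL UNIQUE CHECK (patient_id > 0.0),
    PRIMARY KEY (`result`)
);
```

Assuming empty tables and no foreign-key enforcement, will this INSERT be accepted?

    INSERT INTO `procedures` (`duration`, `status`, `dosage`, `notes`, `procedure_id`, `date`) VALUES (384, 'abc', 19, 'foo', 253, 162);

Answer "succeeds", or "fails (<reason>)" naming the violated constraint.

NOT NULL columns: specialty defaults to 'draft'.
No constraint is violated.

succeeds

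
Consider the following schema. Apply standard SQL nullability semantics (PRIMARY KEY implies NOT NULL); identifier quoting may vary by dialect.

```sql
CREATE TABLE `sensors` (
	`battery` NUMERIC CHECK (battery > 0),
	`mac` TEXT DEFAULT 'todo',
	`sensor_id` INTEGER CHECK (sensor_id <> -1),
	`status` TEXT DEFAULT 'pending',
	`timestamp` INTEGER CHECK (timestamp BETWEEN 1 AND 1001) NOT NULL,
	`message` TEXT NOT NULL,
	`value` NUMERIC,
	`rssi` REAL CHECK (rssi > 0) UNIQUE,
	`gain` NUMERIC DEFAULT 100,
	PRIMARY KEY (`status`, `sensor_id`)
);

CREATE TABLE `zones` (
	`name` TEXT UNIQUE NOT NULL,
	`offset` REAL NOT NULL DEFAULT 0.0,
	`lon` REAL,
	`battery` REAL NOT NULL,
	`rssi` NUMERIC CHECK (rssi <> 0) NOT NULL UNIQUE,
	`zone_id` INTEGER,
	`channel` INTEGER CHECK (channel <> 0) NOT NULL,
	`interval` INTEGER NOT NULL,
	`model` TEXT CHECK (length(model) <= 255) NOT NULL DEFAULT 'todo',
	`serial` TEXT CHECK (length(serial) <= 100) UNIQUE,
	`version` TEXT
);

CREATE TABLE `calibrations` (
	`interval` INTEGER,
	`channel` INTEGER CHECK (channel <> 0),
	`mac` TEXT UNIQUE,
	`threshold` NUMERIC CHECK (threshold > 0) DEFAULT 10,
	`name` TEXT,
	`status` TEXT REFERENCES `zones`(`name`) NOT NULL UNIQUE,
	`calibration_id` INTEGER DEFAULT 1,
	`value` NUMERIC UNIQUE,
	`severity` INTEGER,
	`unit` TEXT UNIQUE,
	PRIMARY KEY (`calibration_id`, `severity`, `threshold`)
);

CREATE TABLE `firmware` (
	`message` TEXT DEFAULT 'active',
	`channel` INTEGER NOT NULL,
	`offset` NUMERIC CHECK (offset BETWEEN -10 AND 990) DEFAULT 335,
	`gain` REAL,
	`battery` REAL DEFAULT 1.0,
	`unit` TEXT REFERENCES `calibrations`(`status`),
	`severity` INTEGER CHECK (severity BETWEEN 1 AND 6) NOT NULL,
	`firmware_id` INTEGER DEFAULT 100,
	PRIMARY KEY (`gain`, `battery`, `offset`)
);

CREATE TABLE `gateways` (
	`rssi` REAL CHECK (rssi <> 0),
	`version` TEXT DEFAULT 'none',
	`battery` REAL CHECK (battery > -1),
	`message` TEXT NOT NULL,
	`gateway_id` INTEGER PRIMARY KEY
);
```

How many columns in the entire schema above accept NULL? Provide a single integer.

21

sensors: 5 nullable (battery, mac, value, rssi, gain — PK (status, sensor_id) and explicit NOT NULL columns excluded).
zones: 4 nullable (lon, zone_id, serial, version — PK none and explicit NOT NULL columns excluded).
calibrations: 6 nullable (interval, channel, mac, name, value, unit — PK (calibration_id, severity, threshold) and explicit NOT NULL columns excluded).
firmware: 3 nullable (message, unit, firmware_id — PK (gain, battery, offset) and explicit NOT NULL columns excluded).
gateways: 3 nullable (rssi, version, battery — PK (gateway_id) and explicit NOT NULL columns excluded).
Total: 5 + 4 + 6 + 3 + 3 = 21.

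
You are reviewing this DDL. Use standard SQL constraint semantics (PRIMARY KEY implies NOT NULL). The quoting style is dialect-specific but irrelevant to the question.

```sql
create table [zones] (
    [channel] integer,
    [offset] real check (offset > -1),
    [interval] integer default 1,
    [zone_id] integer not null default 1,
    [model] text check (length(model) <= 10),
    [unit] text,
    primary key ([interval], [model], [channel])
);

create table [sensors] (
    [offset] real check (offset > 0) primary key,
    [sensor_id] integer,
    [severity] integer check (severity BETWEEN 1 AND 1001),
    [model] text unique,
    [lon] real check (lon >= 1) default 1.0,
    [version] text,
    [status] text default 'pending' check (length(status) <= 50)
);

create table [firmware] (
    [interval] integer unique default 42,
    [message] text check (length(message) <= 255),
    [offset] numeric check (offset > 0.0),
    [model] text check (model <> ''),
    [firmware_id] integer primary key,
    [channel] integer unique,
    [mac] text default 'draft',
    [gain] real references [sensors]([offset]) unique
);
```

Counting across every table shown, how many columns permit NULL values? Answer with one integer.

zones: 2 nullable (offset, unit — PK (interval, model, channel) and explicit NOT NULL columns excluded).
sensors: 6 nullable (sensor_id, severity, model, lon, version, status — PK (offset) and explicit NOT NULL columns excluded).
firmware: 7 nullable (interval, message, offset, model, channel, mac, gain — PK (firmware_id) and explicit NOT NULL columns excluded).
Total: 2 + 6 + 7 = 15.

15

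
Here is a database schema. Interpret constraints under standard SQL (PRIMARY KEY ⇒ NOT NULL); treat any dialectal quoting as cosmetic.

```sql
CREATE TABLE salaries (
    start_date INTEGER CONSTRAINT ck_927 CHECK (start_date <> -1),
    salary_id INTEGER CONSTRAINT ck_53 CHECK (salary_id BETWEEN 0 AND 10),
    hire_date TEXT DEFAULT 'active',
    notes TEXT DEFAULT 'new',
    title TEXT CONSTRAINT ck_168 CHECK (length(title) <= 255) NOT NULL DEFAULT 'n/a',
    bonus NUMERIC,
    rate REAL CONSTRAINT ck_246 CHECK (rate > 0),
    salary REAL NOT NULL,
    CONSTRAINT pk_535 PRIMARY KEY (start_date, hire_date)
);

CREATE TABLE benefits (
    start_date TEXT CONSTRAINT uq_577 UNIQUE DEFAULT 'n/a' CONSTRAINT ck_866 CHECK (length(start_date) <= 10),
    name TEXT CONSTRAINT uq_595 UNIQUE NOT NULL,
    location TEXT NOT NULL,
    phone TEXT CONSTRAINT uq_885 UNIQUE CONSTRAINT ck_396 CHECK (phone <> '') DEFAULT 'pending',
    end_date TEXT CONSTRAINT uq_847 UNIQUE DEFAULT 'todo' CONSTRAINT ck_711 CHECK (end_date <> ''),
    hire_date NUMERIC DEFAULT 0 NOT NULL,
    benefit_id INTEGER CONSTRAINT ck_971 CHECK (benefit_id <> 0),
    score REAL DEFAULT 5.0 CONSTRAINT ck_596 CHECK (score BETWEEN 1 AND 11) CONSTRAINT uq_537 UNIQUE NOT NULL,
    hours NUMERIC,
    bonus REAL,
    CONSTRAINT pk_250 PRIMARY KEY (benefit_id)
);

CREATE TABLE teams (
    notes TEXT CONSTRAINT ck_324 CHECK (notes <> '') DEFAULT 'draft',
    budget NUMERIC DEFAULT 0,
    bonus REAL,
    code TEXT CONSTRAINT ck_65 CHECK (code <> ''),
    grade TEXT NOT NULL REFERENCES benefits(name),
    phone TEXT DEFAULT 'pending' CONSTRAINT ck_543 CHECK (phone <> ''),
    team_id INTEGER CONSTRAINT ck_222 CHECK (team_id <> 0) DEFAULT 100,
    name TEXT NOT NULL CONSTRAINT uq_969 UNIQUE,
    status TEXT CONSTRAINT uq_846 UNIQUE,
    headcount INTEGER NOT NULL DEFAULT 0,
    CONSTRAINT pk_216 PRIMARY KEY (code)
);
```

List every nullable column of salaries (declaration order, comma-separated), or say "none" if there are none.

salary_id, notes, bonus, rate

- start_date: part of the PRIMARY KEY, which implies NOT NULL → not nullable.
- salary_id: CHECK does not forbid NULL (a CHECK constraint passes when its expression is NULL) → nullable.
- hire_date: part of the PRIMARY KEY, which implies NOT NULL → not nullable.
- notes: DEFAULT only fills an omitted column; an explicit NULL is still allowed → nullable.
- title: declared NOT NULL → not nullable.
- bonus: no NOT NULL constraint applies → nullable.
- rate: CHECK does not forbid NULL (a CHECK constraint passes when its expression is NULL) → nullable.
- salary: declared NOT NULL → not nullable.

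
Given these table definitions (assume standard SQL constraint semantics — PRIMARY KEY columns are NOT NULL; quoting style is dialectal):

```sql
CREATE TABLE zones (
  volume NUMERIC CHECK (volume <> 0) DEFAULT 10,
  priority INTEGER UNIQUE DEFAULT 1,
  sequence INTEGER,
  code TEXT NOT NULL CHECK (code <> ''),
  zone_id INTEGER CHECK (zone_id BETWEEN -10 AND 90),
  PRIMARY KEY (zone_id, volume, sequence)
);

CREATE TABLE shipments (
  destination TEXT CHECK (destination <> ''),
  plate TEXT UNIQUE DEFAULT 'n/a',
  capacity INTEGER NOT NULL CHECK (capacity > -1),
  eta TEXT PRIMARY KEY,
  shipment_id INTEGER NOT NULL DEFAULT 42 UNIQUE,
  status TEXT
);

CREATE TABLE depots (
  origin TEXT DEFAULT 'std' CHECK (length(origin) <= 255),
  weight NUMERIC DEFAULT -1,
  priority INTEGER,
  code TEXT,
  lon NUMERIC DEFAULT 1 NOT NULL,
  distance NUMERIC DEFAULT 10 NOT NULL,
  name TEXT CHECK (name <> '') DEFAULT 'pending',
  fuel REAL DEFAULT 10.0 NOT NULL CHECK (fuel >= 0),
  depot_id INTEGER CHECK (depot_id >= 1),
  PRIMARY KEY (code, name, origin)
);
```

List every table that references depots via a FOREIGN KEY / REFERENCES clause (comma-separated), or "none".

No REFERENCES clause anywhere in the schema names depots.

none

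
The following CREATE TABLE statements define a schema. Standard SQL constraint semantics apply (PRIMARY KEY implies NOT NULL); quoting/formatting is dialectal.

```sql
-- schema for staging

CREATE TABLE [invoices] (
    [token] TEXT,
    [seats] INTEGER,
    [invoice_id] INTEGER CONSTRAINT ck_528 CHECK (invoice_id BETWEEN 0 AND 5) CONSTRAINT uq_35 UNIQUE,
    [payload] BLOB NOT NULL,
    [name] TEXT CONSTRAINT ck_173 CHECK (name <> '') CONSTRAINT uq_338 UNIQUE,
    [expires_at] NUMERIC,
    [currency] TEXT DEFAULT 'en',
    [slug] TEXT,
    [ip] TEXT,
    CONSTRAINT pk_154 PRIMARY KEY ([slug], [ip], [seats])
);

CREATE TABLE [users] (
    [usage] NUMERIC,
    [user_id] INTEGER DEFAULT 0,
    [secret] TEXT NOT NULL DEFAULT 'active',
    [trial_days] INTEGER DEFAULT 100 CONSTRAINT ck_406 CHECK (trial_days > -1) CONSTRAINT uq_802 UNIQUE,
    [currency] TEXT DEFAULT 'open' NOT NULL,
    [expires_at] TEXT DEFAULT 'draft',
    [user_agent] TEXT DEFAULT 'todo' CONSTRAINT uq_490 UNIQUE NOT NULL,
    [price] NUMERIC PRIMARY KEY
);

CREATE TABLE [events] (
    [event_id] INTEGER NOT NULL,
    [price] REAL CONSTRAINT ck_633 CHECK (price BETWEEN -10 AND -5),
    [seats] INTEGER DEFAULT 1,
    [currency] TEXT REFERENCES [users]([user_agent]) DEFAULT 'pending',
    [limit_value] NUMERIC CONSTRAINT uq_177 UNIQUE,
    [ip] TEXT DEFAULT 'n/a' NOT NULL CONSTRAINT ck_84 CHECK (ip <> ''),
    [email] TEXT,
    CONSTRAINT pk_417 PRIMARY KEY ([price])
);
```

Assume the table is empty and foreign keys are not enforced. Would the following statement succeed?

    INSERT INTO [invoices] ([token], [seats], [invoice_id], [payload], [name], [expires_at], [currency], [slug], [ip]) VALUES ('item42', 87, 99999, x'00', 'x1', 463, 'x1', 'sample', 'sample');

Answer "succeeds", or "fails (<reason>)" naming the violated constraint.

The value 99999 for invoice_id violates CHECK (invoice_id BETWEEN 0 AND 5).

fails (CHECK on invoice_id)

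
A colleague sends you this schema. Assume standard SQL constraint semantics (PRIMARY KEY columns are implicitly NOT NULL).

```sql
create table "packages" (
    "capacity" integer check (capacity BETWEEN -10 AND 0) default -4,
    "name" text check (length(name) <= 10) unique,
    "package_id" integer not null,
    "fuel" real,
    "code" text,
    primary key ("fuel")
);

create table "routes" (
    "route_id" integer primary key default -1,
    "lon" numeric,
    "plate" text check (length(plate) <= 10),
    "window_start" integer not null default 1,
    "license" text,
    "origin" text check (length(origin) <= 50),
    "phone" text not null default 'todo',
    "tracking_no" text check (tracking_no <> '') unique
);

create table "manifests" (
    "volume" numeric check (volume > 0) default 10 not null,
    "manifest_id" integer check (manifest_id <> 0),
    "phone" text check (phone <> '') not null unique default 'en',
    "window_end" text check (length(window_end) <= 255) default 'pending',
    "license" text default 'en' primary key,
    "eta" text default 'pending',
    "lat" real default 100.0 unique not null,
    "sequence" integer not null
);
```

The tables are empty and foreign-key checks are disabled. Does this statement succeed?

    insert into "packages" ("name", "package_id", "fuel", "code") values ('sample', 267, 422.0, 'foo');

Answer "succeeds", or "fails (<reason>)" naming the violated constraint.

NOT NULL columns: fuel is supplied; package_id is supplied.
CHECK constraints: 'sample' satisfies (length(name) <= 10).
No constraint is violated.

succeeds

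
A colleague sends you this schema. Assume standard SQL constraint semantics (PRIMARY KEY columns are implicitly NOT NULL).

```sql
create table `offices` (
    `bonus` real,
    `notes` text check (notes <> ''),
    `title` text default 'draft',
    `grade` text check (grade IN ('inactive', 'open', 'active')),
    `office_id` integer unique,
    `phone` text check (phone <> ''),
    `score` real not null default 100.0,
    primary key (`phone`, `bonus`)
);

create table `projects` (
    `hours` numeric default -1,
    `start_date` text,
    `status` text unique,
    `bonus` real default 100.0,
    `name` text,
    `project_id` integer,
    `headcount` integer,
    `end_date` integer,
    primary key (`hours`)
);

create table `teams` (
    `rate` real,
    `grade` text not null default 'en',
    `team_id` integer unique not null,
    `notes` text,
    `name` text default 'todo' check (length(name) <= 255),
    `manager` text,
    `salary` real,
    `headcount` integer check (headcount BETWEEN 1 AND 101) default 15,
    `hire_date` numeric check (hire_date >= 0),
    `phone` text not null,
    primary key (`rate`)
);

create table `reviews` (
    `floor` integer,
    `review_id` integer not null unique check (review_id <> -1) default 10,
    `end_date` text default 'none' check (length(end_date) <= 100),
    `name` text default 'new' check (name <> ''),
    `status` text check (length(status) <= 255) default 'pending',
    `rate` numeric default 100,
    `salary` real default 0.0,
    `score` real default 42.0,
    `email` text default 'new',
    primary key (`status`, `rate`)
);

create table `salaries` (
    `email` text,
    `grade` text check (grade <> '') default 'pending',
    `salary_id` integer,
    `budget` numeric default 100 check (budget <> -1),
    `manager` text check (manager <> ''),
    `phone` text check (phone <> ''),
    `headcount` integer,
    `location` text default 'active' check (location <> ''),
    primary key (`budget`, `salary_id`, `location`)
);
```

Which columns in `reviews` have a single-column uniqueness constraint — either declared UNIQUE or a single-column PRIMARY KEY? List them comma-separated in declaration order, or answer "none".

review_id

- floor: no UNIQUE or single-column PK constraint.
- review_id: declared UNIQUE → unique.
- end_date: no UNIQUE or single-column PK constraint.
- name: no UNIQUE or single-column PK constraint.
- status: part of a composite PRIMARY KEY — only the tuple is unique, not this column on its own.
- rate: part of a composite PRIMARY KEY — only the tuple is unique, not this column on its own.
- salary: no UNIQUE or single-column PK constraint.
- score: no UNIQUE or single-column PK constraint.
- email: no UNIQUE or single-column PK constraint.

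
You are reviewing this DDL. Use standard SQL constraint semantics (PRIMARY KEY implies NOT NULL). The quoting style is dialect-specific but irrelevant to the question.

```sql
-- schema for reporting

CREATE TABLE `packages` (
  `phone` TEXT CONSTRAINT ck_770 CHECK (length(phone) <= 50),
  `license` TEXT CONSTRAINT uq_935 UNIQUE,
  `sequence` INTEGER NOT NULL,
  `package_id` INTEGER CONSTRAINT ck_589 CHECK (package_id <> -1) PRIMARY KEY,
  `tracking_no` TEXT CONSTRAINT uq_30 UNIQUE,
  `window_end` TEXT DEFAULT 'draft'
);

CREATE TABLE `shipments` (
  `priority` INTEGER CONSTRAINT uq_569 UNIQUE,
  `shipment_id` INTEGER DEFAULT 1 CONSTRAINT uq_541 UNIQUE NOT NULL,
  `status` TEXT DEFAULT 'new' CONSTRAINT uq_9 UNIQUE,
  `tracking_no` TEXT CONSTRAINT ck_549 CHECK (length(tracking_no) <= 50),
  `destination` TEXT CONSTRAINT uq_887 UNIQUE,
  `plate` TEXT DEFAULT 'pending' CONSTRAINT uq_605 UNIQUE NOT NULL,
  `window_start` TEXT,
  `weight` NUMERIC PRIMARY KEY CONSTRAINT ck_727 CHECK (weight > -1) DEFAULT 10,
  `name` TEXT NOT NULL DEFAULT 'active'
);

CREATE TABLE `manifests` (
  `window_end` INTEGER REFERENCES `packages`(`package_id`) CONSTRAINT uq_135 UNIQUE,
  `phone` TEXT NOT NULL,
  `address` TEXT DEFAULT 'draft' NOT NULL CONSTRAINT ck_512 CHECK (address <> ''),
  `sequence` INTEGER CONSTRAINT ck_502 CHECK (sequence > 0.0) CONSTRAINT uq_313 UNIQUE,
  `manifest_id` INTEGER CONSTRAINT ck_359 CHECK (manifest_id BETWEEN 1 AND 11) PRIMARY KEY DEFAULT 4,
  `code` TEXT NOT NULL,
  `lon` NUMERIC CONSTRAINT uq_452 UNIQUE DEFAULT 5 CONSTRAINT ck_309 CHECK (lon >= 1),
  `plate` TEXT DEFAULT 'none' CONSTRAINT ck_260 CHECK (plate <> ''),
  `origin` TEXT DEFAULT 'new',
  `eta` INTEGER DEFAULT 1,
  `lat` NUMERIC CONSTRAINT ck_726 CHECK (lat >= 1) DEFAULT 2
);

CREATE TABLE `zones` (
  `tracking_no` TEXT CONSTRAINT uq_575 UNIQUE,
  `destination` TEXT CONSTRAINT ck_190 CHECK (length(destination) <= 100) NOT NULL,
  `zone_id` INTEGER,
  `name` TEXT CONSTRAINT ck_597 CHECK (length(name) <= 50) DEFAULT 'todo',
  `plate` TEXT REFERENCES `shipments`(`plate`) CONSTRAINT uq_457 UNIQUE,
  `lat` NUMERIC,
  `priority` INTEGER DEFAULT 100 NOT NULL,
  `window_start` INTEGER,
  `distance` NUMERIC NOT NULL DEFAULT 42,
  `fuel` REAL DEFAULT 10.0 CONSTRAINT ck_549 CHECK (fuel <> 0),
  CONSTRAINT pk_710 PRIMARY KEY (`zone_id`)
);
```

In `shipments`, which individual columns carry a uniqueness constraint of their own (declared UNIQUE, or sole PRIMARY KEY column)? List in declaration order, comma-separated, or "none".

priority, shipment_id, status, destination, plate, weight

- priority: declared UNIQUE → unique.
- shipment_id: declared UNIQUE → unique.
- status: declared UNIQUE → unique.
- tracking_no: no UNIQUE or single-column PK constraint.
- destination: declared UNIQUE → unique.
- plate: declared UNIQUE → unique.
- window_start: no UNIQUE or single-column PK constraint.
- weight: single-column PRIMARY KEY → unique.
- name: no UNIQUE or single-column PK constraint.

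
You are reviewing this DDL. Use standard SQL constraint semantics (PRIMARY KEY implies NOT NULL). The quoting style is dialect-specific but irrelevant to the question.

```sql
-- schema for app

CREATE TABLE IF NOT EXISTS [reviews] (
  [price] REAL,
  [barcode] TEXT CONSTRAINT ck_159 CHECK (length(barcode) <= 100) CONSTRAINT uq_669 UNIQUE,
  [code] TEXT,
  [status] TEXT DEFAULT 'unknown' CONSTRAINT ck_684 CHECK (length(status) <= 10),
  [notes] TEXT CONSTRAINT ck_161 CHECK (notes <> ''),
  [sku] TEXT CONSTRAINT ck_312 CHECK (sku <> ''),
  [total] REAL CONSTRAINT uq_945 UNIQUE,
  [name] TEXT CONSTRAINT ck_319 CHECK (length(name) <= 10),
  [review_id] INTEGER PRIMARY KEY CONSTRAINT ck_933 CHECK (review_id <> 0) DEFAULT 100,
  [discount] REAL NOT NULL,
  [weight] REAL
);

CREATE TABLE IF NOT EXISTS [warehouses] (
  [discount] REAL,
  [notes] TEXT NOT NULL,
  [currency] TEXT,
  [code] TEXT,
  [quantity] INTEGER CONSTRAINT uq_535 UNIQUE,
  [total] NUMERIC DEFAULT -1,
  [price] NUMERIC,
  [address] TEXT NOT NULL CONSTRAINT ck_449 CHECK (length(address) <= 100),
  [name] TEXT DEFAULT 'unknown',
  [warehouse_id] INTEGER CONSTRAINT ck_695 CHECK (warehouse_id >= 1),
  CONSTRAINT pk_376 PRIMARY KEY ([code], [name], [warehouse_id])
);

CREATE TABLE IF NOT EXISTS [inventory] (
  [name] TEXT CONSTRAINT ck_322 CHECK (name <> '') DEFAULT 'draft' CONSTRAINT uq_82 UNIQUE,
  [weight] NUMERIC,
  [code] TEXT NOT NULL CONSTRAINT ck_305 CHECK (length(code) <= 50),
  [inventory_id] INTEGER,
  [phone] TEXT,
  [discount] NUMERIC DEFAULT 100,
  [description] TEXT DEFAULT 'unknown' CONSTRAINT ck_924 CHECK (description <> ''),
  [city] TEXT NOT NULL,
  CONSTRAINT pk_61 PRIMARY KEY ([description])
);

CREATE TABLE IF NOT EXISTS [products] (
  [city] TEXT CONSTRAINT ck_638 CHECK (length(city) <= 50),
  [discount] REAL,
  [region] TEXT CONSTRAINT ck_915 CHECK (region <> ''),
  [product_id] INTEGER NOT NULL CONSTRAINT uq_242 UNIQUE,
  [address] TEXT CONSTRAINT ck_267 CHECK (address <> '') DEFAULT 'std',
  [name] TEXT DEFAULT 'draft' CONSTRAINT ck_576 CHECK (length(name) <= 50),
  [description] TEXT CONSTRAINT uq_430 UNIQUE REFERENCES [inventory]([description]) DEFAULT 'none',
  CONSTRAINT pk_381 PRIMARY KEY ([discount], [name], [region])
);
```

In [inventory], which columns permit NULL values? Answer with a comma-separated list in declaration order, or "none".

- name: CHECK does not forbid NULL (a CHECK constraint passes when its expression is NULL) → nullable.
- weight: no NOT NULL constraint applies → nullable.
- code: declared NOT NULL → not nullable.
- inventory_id: no NOT NULL constraint applies → nullable.
- phone: no NOT NULL constraint applies → nullable.
- discount: DEFAULT only fills an omitted column; an explicit NULL is still allowed → nullable.
- description: part of the PRIMARY KEY, which implies NOT NULL → not nullable.
- city: declared NOT NULL → not nullable.

name, weight, inventory_id, phone, discount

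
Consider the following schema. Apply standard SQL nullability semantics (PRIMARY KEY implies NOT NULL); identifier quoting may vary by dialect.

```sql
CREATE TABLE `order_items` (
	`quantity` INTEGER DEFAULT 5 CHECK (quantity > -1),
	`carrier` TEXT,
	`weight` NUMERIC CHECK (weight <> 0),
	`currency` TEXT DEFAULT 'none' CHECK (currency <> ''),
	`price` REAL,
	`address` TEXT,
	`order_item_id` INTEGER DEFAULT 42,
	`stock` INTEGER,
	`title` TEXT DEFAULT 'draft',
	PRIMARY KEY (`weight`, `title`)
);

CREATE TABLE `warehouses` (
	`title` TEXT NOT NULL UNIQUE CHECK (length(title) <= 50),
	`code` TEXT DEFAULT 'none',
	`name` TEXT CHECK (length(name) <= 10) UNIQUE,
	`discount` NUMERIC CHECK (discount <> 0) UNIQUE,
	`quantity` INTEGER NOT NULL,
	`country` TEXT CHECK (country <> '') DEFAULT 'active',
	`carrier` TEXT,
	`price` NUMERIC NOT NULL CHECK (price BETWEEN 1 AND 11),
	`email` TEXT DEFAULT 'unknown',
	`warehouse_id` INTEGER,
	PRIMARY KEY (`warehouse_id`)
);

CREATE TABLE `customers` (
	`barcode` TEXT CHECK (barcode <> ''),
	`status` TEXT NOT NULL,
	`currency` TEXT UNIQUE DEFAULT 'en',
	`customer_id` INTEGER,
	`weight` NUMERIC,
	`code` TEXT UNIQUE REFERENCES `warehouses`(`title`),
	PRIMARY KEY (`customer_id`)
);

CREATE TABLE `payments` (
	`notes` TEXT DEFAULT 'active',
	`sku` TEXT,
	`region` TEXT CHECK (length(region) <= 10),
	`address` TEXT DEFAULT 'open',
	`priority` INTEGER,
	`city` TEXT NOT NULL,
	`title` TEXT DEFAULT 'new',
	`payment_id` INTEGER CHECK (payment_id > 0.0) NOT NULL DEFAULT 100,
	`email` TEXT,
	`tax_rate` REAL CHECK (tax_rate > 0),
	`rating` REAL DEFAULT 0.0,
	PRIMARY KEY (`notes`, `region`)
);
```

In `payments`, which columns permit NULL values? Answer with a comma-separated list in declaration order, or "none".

- notes: part of the PRIMARY KEY, which implies NOT NULL → not nullable.
- sku: no NOT NULL constraint applies → nullable.
- region: part of the PRIMARY KEY, which implies NOT NULL → not nullable.
- address: DEFAULT only fills an omitted column; an explicit NULL is still allowed → nullable.
- priority: no NOT NULL constraint applies → nullable.
- city: declared NOT NULL → not nullable.
- title: DEFAULT only fills an omitted column; an explicit NULL is still allowed → nullable.
- payment_id: declared NOT NULL → not nullable.
- email: no NOT NULL constraint applies → nullable.
- tax_rate: CHECK does not forbid NULL (a CHECK constraint passes when its expression is NULL) → nullable.
- rating: DEFAULT only fills an omitted column; an explicit NULL is still allowed → nullable.

sku, address, priority, title, email, tax_rate, rating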